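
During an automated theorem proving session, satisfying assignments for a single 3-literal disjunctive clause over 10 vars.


Step 1: Total=2^10=1024
Step 2: Unsat when all 3 false: 2^7=128
Step 3: Sat=1024-128=896

896


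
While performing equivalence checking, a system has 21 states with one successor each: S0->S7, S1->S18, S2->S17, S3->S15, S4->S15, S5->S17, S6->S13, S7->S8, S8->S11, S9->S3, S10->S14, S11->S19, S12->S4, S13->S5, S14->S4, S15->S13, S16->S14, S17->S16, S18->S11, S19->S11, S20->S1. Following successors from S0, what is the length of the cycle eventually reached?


Trace from S0 until a state repeats:
  S0 -> S7 -> S8 -> S11 -> S19 -> S11
S11 first seen at step 3, revisited at step 5.
Cycle length = 5 - 3 = 2

2


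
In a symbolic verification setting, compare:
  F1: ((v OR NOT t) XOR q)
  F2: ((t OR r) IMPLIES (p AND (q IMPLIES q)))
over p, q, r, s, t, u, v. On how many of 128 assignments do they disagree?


F1 = ((v OR NOT t) XOR q)
F2 = ((t OR r) IMPLIES (p AND (q IMPLIES q)))
Evaluate both on each of 128 rows (bits = p,q,r,s,t,u,v):
  row 0 [0000000]: F1=1 F2=1 -> 0
  row 1 [0000001]: F1=1 F2=1 -> 0
  row 2 [0000010]: F1=1 F2=1 -> 0
  row 3 [0000011]: F1=1 F2=1 -> 0
  row 4 [0000100]: F1=0 F2=0 -> 0
  (every remaining row is evaluated the same way; all 128 results are listed next)
Full result column, 8 rows per line (p,q,r,s fixed per line; t,u,v runs 000..111 left to right):
  rows 0-7 [p,q,r,s=0000]: 00000101  (ones: 2)
  rows 8-15 [p,q,r,s=0001]: 00000101  (ones: 2)
  rows 16-23 [p,q,r,s=0010]: 11110101  (ones: 6)
  rows 24-31 [p,q,r,s=0011]: 11110101  (ones: 6)
  rows 32-39 [p,q,r,s=0100]: 11111010  (ones: 6)
  rows 40-47 [p,q,r,s=0101]: 11111010  (ones: 6)
  rows 48-55 [p,q,r,s=0110]: 00001010  (ones: 2)
  rows 56-63 [p,q,r,s=0111]: 00001010  (ones: 2)
  rows 64-71 [p,q,r,s=1000]: 00001010  (ones: 2)
  rows 72-79 [p,q,r,s=1001]: 00001010  (ones: 2)
  rows 80-87 [p,q,r,s=1010]: 00001010  (ones: 2)
  rows 88-95 [p,q,r,s=1011]: 00001010  (ones: 2)
  rows 96-103 [p,q,r,s=1100]: 11110101  (ones: 6)
  rows 104-111 [p,q,r,s=1101]: 11110101  (ones: 6)
  rows 112-119 [p,q,r,s=1110]: 11110101  (ones: 6)
  rows 120-127 [p,q,r,s=1111]: 11110101  (ones: 6)
Disagreements = 2+2+6+6+6+6+2+2+2+2+2+2+6+6+6+6 = 64

64


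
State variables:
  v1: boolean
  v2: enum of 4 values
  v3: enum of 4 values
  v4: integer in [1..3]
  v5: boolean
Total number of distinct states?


State space = product of domain sizes of all variables.
Domain sizes:
  v1 (boolean): 2
  v2 (enum of 4 values): 4
  v3 (enum of 4 values): 4
  v4 (integer in [1..3]): 3
  v5 (boolean): 2
Product = 2 * 4 * 4 * 3 * 2 = 192

192


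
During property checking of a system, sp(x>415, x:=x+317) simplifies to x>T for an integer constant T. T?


Formula: sp(P, x:=E) = exists old_x. (x = E[old_x/x]) AND P[old_x/x] (old_x is the value of x before the assignment; eliminate old_x by solving x = E[old_x/x] for old_x)
Step 1: Precondition P: x>415, i.e. old_x > 415
Step 2: Assignment gives x = old_x + 317, so old_x = x - 317
Step 3: Substitute into P: x - 317 > 415
Step 4: Simplify: x > 415+317 = 732

732


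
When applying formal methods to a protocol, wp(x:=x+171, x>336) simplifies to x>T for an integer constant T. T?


Formula: wp(x:=E, P) = P[E/x] (substitute E for x in postcondition)
Step 1: Postcondition: x>336
Step 2: Substitute x+171 for x: x+171>336
Step 3: Solve for x: x > 336-171 = 165

165


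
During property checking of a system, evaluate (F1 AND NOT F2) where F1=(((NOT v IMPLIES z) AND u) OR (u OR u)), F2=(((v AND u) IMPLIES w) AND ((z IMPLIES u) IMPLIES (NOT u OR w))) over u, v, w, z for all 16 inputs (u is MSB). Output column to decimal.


F1 = (((NOT v IMPLIES z) AND u) OR (u OR u))
F2 = (((v AND u) IMPLIES w) AND ((z IMPLIES u) IMPLIES (NOT u OR w)))
Counterexample to F1=>F2 is where F1=1 and F2=0.
Evaluate each row (bits = u,v,w,z, MSB first):
  row 0 [0000]: F1=0 F2=1 -> F1&~F2 -> 0
  row 1 [0001]: F1=0 F2=1 -> F1&~F2 -> 0
  row 2 [0010]: F1=0 F2=1 -> F1&~F2 -> 0
  row 3 [0011]: F1=0 F2=1 -> F1&~F2 -> 0
  row 4 [0100]: F1=0 F2=1 -> F1&~F2 -> 0
  row 5 [0101]: F1=0 F2=1 -> F1&~F2 -> 0
  row 6 [0110]: F1=0 F2=1 -> F1&~F2 -> 0
  row 7 [0111]: F1=0 F2=1 -> F1&~F2 -> 0
  row 8 [1000]: F1=1 F2=0 -> F1&~F2 -> 1
  row 9 [1001]: F1=1 F2=0 -> F1&~F2 -> 1
  row 10 [1010]: F1=1 F2=1 -> F1&~F2 -> 0
  row 11 [1011]: F1=1 F2=1 -> F1&~F2 -> 0
  row 12 [1100]: F1=1 F2=0 -> F1&~F2 -> 1
  row 13 [1101]: F1=1 F2=0 -> F1&~F2 -> 1
  row 14 [1110]: F1=1 F2=1 -> F1&~F2 -> 0
  row 15 [1111]: F1=1 F2=1 -> F1&~F2 -> 0
Full result column, 4 rows per line (u,v fixed per line; w,z runs 00..11 left to right):
  rows 0-3 [u,v=00]: 0000  = hex 0
  rows 4-7 [u,v=01]: 0000  = hex 0
  rows 8-11 [u,v=10]: 1100  = hex C
  rows 12-15 [u,v=11]: 1100  = hex C
Counterexample vector (row 0 .. row 15) = 0000000011001100
Output column grouped in 4s = 0000 0000 1100 1100 = 0x00CC
Convert to decimal digit by digit (value = value*16 + digit):
  0 -> 0
  0*16 + 0 = 0
  0*16 + 12 (C) = 12
  12*16 + 12 (C) = 204
Decimal = 204

204


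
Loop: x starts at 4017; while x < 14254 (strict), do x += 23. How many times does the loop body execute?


Step 1: x goes from 4017 toward 14254 by 23; the body runs while x<14254, so iterations = ceil((bound-start)/step)
Step 2: Distance=10237
Step 3: ceil(10237/23)=446

446


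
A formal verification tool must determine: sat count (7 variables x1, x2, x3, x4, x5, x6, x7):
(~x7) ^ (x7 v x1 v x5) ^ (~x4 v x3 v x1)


CNF with 3 clauses over 7 vars (128 assignments).
An assignment satisfies CNF iff every clause has >=1 true literal.
Check each row (bits = x1,x2,x3,x4,x5,x6,x7; clause T/F shown):
  row 0 [0000000]: clauses=TFT -> 0
  row 1 [0000001]: clauses=FTT -> 0
  row 2 [0000010]: clauses=TFT -> 0
  row 3 [0000011]: clauses=FTT -> 0
  row 4 [0000100]: clauses=TTT -> 1
  (every remaining row is evaluated the same way; all 128 results are listed next)
Full result column, 8 rows per line (x1,x2,x3,x4 fixed per line; x5,x6,x7 runs 000..111 left to right):
  rows 0-7 [x1,x2,x3,x4=0000]: 00001010  (ones: 2)
  rows 8-15 [x1,x2,x3,x4=0001]: 00000000  (ones: 0)
  rows 16-23 [x1,x2,x3,x4=0010]: 00001010  (ones: 2)
  rows 24-31 [x1,x2,x3,x4=0011]: 00001010  (ones: 2)
  rows 32-39 [x1,x2,x3,x4=0100]: 00001010  (ones: 2)
  rows 40-47 [x1,x2,x3,x4=0101]: 00000000  (ones: 0)
  rows 48-55 [x1,x2,x3,x4=0110]: 00001010  (ones: 2)
  rows 56-63 [x1,x2,x3,x4=0111]: 00001010  (ones: 2)
  rows 64-71 [x1,x2,x3,x4=1000]: 10101010  (ones: 4)
  rows 72-79 [x1,x2,x3,x4=1001]: 10101010  (ones: 4)
  rows 80-87 [x1,x2,x3,x4=1010]: 10101010  (ones: 4)
  rows 88-95 [x1,x2,x3,x4=1011]: 10101010  (ones: 4)
  rows 96-103 [x1,x2,x3,x4=1100]: 10101010  (ones: 4)
  rows 104-111 [x1,x2,x3,x4=1101]: 10101010  (ones: 4)
  rows 112-119 [x1,x2,x3,x4=1110]: 10101010  (ones: 4)
  rows 120-127 [x1,x2,x3,x4=1111]: 10101010  (ones: 4)
Satisfying assignments = 2+0+2+2+2+0+2+2+4+4+4+4+4+4+4+4 = 44

44


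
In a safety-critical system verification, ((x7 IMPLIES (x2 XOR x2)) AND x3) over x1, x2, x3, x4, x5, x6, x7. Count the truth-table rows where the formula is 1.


Formula: ((x7 IMPLIES (x2 XOR x2)) AND x3) over 7 vars (128 rows)
Evaluate each row (x1, x2, x3, x4, x5, x6, x7 as bits, MSB first):
  row 0 [0000000]: ((0 IMPLIES (0 XOR 0)) AND 0) -> 0
  row 1 [0000001]: ((1 IMPLIES (0 XOR 0)) AND 0) -> 0
  row 2 [0000010]: ((0 IMPLIES (0 XOR 0)) AND 0) -> 0
  row 3 [0000011]: ((1 IMPLIES (0 XOR 0)) AND 0) -> 0
  row 4 [0000100]: ((0 IMPLIES (0 XOR 0)) AND 0) -> 0
  (every remaining row is evaluated the same way; all 128 results are listed next)
Full result column, 8 rows per line (x1,x2,x3,x4 fixed per line; x5,x6,x7 runs 000..111 left to right):
  rows 0-7 [x1,x2,x3,x4=0000]: 00000000  (ones: 0)
  rows 8-15 [x1,x2,x3,x4=0001]: 00000000  (ones: 0)
  rows 16-23 [x1,x2,x3,x4=0010]: 10101010  (ones: 4)
  rows 24-31 [x1,x2,x3,x4=0011]: 10101010  (ones: 4)
  rows 32-39 [x1,x2,x3,x4=0100]: 00000000  (ones: 0)
  rows 40-47 [x1,x2,x3,x4=0101]: 00000000  (ones: 0)
  rows 48-55 [x1,x2,x3,x4=0110]: 10101010  (ones: 4)
  rows 56-63 [x1,x2,x3,x4=0111]: 10101010  (ones: 4)
  rows 64-71 [x1,x2,x3,x4=1000]: 00000000  (ones: 0)
  rows 72-79 [x1,x2,x3,x4=1001]: 00000000  (ones: 0)
  rows 80-87 [x1,x2,x3,x4=1010]: 10101010  (ones: 4)
  rows 88-95 [x1,x2,x3,x4=1011]: 10101010  (ones: 4)
  rows 96-103 [x1,x2,x3,x4=1100]: 00000000  (ones: 0)
  rows 104-111 [x1,x2,x3,x4=1101]: 00000000  (ones: 0)
  rows 112-119 [x1,x2,x3,x4=1110]: 10101010  (ones: 4)
  rows 120-127 [x1,x2,x3,x4=1111]: 10101010  (ones: 4)
Count of 1-rows = 0+0+4+4+0+0+4+4+0+0+4+4+0+0+4+4 = 32

32


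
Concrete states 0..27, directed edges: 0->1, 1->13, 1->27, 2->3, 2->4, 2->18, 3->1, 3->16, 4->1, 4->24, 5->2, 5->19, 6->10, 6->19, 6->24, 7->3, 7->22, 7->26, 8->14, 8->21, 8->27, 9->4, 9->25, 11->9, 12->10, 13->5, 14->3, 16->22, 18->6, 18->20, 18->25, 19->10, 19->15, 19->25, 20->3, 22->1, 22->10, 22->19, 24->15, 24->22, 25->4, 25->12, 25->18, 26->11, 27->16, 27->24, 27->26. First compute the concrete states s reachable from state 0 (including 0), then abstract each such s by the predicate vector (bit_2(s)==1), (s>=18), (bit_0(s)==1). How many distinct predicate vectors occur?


BFS from 0:
Concrete reachable: {0, 1, 2, 3, 4, 5, 6, 9, 10, 11, 12, 13, 15, 16, 18, 19, 20, 22, 24, 25, 26, 27}
Abstract via predicates (bit_2(s)==1), (s>=18), (bit_0(s)==1):
  (0,0,0) <- {0, 2, 10, 16}
  (0,0,1) <- {1, 3, 9, 11}
  (0,1,0) <- {18, 24, 26}
  (0,1,1) <- {19, 25, 27}
  (1,0,0) <- {4, 6, 12}
  (1,0,1) <- {5, 13, 15}
  (1,1,0) <- {20, 22}
Distinct abstract states = 7

7


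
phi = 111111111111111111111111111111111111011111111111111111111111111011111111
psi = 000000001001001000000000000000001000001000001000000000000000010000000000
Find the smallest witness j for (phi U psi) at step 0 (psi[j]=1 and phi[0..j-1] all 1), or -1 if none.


(phi U psi) at 0: need smallest j with psi[j]=1 and phi[i]=1 for all i in [0,j).
Scan from step 0:
  step 0: phi=1, psi=0 -> continue
  step 1: phi=1, psi=0 -> continue
  step 2: phi=1, psi=0 -> continue
  step 3: phi=1, psi=0 -> continue
  step 8: psi=1 and phi held for [0,8) -> witness found
Witness step = 8

8


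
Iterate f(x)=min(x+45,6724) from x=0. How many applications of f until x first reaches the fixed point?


Step 1: x=0, cap=6724, increment=45
Step 2: x grows by 45 each step until capped at 6724; fixed point is x=6724
Step 3: iterations = ceil(6724/45) = 150

150


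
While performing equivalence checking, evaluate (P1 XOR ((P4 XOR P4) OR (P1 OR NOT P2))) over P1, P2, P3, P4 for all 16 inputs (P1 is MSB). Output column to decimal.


Formula: (P1 XOR ((P4 XOR P4) OR (P1 OR NOT P2))) over P1, P2, P3, P4 (16 rows)
Evaluate each row (bits = P1,P2,P3,P4, MSB first):
  row 0 [0000]: (0 XOR ((0 XOR 0) OR (0 OR NOT 0))) -> 1
  row 1 [0001]: (0 XOR ((1 XOR 1) OR (0 OR NOT 0))) -> 1
  row 2 [0010]: (0 XOR ((0 XOR 0) OR (0 OR NOT 0))) -> 1
  row 3 [0011]: (0 XOR ((1 XOR 1) OR (0 OR NOT 0))) -> 1
  row 4 [0100]: (0 XOR ((0 XOR 0) OR (0 OR NOT 1))) -> 0
  row 5 [0101]: (0 XOR ((1 XOR 1) OR (0 OR NOT 1))) -> 0
  row 6 [0110]: (0 XOR ((0 XOR 0) OR (0 OR NOT 1))) -> 0
  row 7 [0111]: (0 XOR ((1 XOR 1) OR (0 OR NOT 1))) -> 0
  row 8 [1000]: (1 XOR ((0 XOR 0) OR (1 OR NOT 0))) -> 0
  row 9 [1001]: (1 XOR ((1 XOR 1) OR (1 OR NOT 0))) -> 0
  row 10 [1010]: (1 XOR ((0 XOR 0) OR (1 OR NOT 0))) -> 0
  row 11 [1011]: (1 XOR ((1 XOR 1) OR (1 OR NOT 0))) -> 0
  row 12 [1100]: (1 XOR ((0 XOR 0) OR (1 OR NOT 1))) -> 0
  row 13 [1101]: (1 XOR ((1 XOR 1) OR (1 OR NOT 1))) -> 0
  row 14 [1110]: (1 XOR ((0 XOR 0) OR (1 OR NOT 1))) -> 0
  row 15 [1111]: (1 XOR ((1 XOR 1) OR (1 OR NOT 1))) -> 0
Full result column, 4 rows per line (P1,P2 fixed per line; P3,P4 runs 00..11 left to right):
  rows 0-3 [P1,P2=00]: 1111  = hex F
  rows 4-7 [P1,P2=01]: 0000  = hex 0
  rows 8-11 [P1,P2=10]: 0000  = hex 0
  rows 12-15 [P1,P2=11]: 0000  = hex 0
Output column (row 0 .. row 15) = 1111000000000000
Output column grouped in 4s = 1111 0000 0000 0000 = 0xF000
Convert to decimal digit by digit (value = value*16 + digit):
  F -> 15
  15*16 + 0 = 240
  240*16 + 0 = 3840
  3840*16 + 0 = 61440
Decimal = 61440

61440


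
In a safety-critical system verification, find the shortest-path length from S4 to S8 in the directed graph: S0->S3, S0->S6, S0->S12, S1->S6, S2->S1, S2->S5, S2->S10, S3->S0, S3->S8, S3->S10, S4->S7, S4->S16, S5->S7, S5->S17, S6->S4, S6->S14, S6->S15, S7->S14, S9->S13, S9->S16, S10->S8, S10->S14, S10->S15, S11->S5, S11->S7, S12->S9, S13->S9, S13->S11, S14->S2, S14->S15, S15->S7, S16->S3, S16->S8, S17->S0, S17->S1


BFS layer-by-layer from S4:
  dist 0: {S4}
  dist 1: {S7, S16}
  dist 2: {S3, S8, S14}
  -> S8 reached at distance 2
Shortest path length = 2

2


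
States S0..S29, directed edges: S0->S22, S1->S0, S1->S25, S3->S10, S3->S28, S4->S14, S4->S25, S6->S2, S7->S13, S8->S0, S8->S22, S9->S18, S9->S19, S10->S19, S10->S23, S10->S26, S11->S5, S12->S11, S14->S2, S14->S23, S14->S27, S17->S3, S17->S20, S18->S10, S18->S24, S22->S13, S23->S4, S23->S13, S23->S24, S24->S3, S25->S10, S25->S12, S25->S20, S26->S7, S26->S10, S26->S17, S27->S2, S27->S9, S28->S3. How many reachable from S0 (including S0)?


BFS from S0:
  layer 0: {S0}
  layer 1: {S22}
  layer 2: {S13}
Reachable set: {S0, S13, S22}
Count = 3

3


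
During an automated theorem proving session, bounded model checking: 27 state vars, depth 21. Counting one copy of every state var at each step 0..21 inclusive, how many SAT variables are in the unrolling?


BMC unrolls to depth k, creating one copy of each state var for steps 0..k.
Step count = 21 + 1 = 22 (steps 0 through 21)
Vars per step = 27
Total = 27 * 22 = 594

594


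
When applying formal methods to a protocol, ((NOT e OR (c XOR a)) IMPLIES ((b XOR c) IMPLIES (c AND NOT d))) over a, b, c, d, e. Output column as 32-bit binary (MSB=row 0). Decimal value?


Formula: ((NOT e OR (c XOR a)) IMPLIES ((b XOR c) IMPLIES (c AND NOT d))) over a, b, c, d, e (32 rows)
Evaluate each row (bits = a,b,c,d,e, MSB first):
  row 0 [00000]: ((NOT 0 OR (0 XOR 0)) IMPLIES ((0 XOR 0) IMPLIES (0 AND NOT 0))) -> 1
  row 1 [00001]: ((NOT 1 OR (0 XOR 0)) IMPLIES ((0 XOR 0) IMPLIES (0 AND NOT 0))) -> 1
  row 2 [00010]: ((NOT 0 OR (0 XOR 0)) IMPLIES ((0 XOR 0) IMPLIES (0 AND NOT 1))) -> 1
  row 3 [00011]: ((NOT 1 OR (0 XOR 0)) IMPLIES ((0 XOR 0) IMPLIES (0 AND NOT 1))) -> 1
  row 4 [00100]: ((NOT 0 OR (1 XOR 0)) IMPLIES ((0 XOR 1) IMPLIES (1 AND NOT 0))) -> 1
  row 5 [00101]: ((NOT 1 OR (1 XOR 0)) IMPLIES ((0 XOR 1) IMPLIES (1 AND NOT 0))) -> 1
  row 6 [00110]: ((NOT 0 OR (1 XOR 0)) IMPLIES ((0 XOR 1) IMPLIES (1 AND NOT 1))) -> 0
  row 7 [00111]: ((NOT 1 OR (1 XOR 0)) IMPLIES ((0 XOR 1) IMPLIES (1 AND NOT 1))) -> 0
  row 8 [01000]: ((NOT 0 OR (0 XOR 0)) IMPLIES ((1 XOR 0) IMPLIES (0 AND NOT 0))) -> 0
  row 9 [01001]: ((NOT 1 OR (0 XOR 0)) IMPLIES ((1 XOR 0) IMPLIES (0 AND NOT 0))) -> 1
  row 10 [01010]: ((NOT 0 OR (0 XOR 0)) IMPLIES ((1 XOR 0) IMPLIES (0 AND NOT 1))) -> 0
  row 11 [01011]: ((NOT 1 OR (0 XOR 0)) IMPLIES ((1 XOR 0) IMPLIES (0 AND NOT 1))) -> 1
  row 12 [01100]: ((NOT 0 OR (1 XOR 0)) IMPLIES ((1 XOR 1) IMPLIES (1 AND NOT 0))) -> 1
  row 13 [01101]: ((NOT 1 OR (1 XOR 0)) IMPLIES ((1 XOR 1) IMPLIES (1 AND NOT 0))) -> 1
  row 14 [01110]: ((NOT 0 OR (1 XOR 0)) IMPLIES ((1 XOR 1) IMPLIES (1 AND NOT 1))) -> 1
  row 15 [01111]: ((NOT 1 OR (1 XOR 0)) IMPLIES ((1 XOR 1) IMPLIES (1 AND NOT 1))) -> 1
  row 16 [10000]: ((NOT 0 OR (0 XOR 1)) IMPLIES ((0 XOR 0) IMPLIES (0 AND NOT 0))) -> 1
  row 17 [10001]: ((NOT 1 OR (0 XOR 1)) IMPLIES ((0 XOR 0) IMPLIES (0 AND NOT 0))) -> 1
  row 18 [10010]: ((NOT 0 OR (0 XOR 1)) IMPLIES ((0 XOR 0) IMPLIES (0 AND NOT 1))) -> 1
  row 19 [10011]: ((NOT 1 OR (0 XOR 1)) IMPLIES ((0 XOR 0) IMPLIES (0 AND NOT 1))) -> 1
  row 20 [10100]: ((NOT 0 OR (1 XOR 1)) IMPLIES ((0 XOR 1) IMPLIES (1 AND NOT 0))) -> 1
  row 21 [10101]: ((NOT 1 OR (1 XOR 1)) IMPLIES ((0 XOR 1) IMPLIES (1 AND NOT 0))) -> 1
  row 22 [10110]: ((NOT 0 OR (1 XOR 1)) IMPLIES ((0 XOR 1) IMPLIES (1 AND NOT 1))) -> 0
  row 23 [10111]: ((NOT 1 OR (1 XOR 1)) IMPLIES ((0 XOR 1) IMPLIES (1 AND NOT 1))) -> 1
  row 24 [11000]: ((NOT 0 OR (0 XOR 1)) IMPLIES ((1 XOR 0) IMPLIES (0 AND NOT 0))) -> 0
  row 25 [11001]: ((NOT 1 OR (0 XOR 1)) IMPLIES ((1 XOR 0) IMPLIES (0 AND NOT 0))) -> 0
  row 26 [11010]: ((NOT 0 OR (0 XOR 1)) IMPLIES ((1 XOR 0) IMPLIES (0 AND NOT 1))) -> 0
  row 27 [11011]: ((NOT 1 OR (0 XOR 1)) IMPLIES ((1 XOR 0) IMPLIES (0 AND NOT 1))) -> 0
  row 28 [11100]: ((NOT 0 OR (1 XOR 1)) IMPLIES ((1 XOR 1) IMPLIES (1 AND NOT 0))) -> 1
  row 29 [11101]: ((NOT 1 OR (1 XOR 1)) IMPLIES ((1 XOR 1) IMPLIES (1 AND NOT 0))) -> 1
  row 30 [11110]: ((NOT 0 OR (1 XOR 1)) IMPLIES ((1 XOR 1) IMPLIES (1 AND NOT 1))) -> 1
  row 31 [11111]: ((NOT 1 OR (1 XOR 1)) IMPLIES ((1 XOR 1) IMPLIES (1 AND NOT 1))) -> 1
Full result column, 4 rows per line (a,b,c fixed per line; d,e runs 00..11 left to right):
  rows 0-3 [a,b,c=000]: 1111  = hex F
  rows 4-7 [a,b,c=001]: 1100  = hex C
  rows 8-11 [a,b,c=010]: 0101  = hex 5
  rows 12-15 [a,b,c=011]: 1111  = hex F
  rows 16-19 [a,b,c=100]: 1111  = hex F
  rows 20-23 [a,b,c=101]: 1101  = hex D
  rows 24-27 [a,b,c=110]: 0000  = hex 0
  rows 28-31 [a,b,c=111]: 1111  = hex F
Output column (row 0 .. row 31) = 11111100010111111111110100001111
Output column grouped in 4s = 1111 1100 0101 1111 1111 1101 0000 1111 = 0xFC5FFD0F
Convert to decimal digit by digit (value = value*16 + digit):
  F -> 15
  15*16 + 12 (C) = 252
  252*16 + 5 = 4037
  4037*16 + 15 (F) = 64607
  64607*16 + 15 (F) = 1033727
  1033727*16 + 13 (D) = 16539645
  16539645*16 + 0 = 264634320
  264634320*16 + 15 (F) = 4234149135
Decimal = 4234149135

4234149135


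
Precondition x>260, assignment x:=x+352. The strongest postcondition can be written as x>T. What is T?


Formula: sp(P, x:=E) = exists old_x. (x = E[old_x/x]) AND P[old_x/x] (old_x is the value of x before the assignment; eliminate old_x by solving x = E[old_x/x] for old_x)
Step 1: Precondition P: x>260, i.e. old_x > 260
Step 2: Assignment gives x = old_x + 352, so old_x = x - 352
Step 3: Substitute into P: x - 352 > 260
Step 4: Simplify: x > 260+352 = 612

612


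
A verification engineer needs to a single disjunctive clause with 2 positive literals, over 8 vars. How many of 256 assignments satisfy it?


Step 1: Total=2^8=256
Step 2: Unsat when all 2 false: 2^6=64
Step 3: Sat=256-64=192

192


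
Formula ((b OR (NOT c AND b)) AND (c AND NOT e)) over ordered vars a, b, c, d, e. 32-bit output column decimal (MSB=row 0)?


Formula: ((b OR (NOT c AND b)) AND (c AND NOT e)) over a, b, c, d, e (32 rows)
Evaluate each row (bits = a,b,c,d,e, MSB first):
  row 0 [00000]: ((0 OR (NOT 0 AND 0)) AND (0 AND NOT 0)) -> 0
  row 1 [00001]: ((0 OR (NOT 0 AND 0)) AND (0 AND NOT 1)) -> 0
  row 2 [00010]: ((0 OR (NOT 0 AND 0)) AND (0 AND NOT 0)) -> 0
  row 3 [00011]: ((0 OR (NOT 0 AND 0)) AND (0 AND NOT 1)) -> 0
  row 4 [00100]: ((0 OR (NOT 1 AND 0)) AND (1 AND NOT 0)) -> 0
  row 5 [00101]: ((0 OR (NOT 1 AND 0)) AND (1 AND NOT 1)) -> 0
  row 6 [00110]: ((0 OR (NOT 1 AND 0)) AND (1 AND NOT 0)) -> 0
  row 7 [00111]: ((0 OR (NOT 1 AND 0)) AND (1 AND NOT 1)) -> 0
  row 8 [01000]: ((1 OR (NOT 0 AND 1)) AND (0 AND NOT 0)) -> 0
  row 9 [01001]: ((1 OR (NOT 0 AND 1)) AND (0 AND NOT 1)) -> 0
  row 10 [01010]: ((1 OR (NOT 0 AND 1)) AND (0 AND NOT 0)) -> 0
  row 11 [01011]: ((1 OR (NOT 0 AND 1)) AND (0 AND NOT 1)) -> 0
  row 12 [01100]: ((1 OR (NOT 1 AND 1)) AND (1 AND NOT 0)) -> 1
  row 13 [01101]: ((1 OR (NOT 1 AND 1)) AND (1 AND NOT 1)) -> 0
  row 14 [01110]: ((1 OR (NOT 1 AND 1)) AND (1 AND NOT 0)) -> 1
  row 15 [01111]: ((1 OR (NOT 1 AND 1)) AND (1 AND NOT 1)) -> 0
  row 16 [10000]: ((0 OR (NOT 0 AND 0)) AND (0 AND NOT 0)) -> 0
  row 17 [10001]: ((0 OR (NOT 0 AND 0)) AND (0 AND NOT 1)) -> 0
  row 18 [10010]: ((0 OR (NOT 0 AND 0)) AND (0 AND NOT 0)) -> 0
  row 19 [10011]: ((0 OR (NOT 0 AND 0)) AND (0 AND NOT 1)) -> 0
  row 20 [10100]: ((0 OR (NOT 1 AND 0)) AND (1 AND NOT 0)) -> 0
  row 21 [10101]: ((0 OR (NOT 1 AND 0)) AND (1 AND NOT 1)) -> 0
  row 22 [10110]: ((0 OR (NOT 1 AND 0)) AND (1 AND NOT 0)) -> 0
  row 23 [10111]: ((0 OR (NOT 1 AND 0)) AND (1 AND NOT 1)) -> 0
  row 24 [11000]: ((1 OR (NOT 0 AND 1)) AND (0 AND NOT 0)) -> 0
  row 25 [11001]: ((1 OR (NOT 0 AND 1)) AND (0 AND NOT 1)) -> 0
  row 26 [11010]: ((1 OR (NOT 0 AND 1)) AND (0 AND NOT 0)) -> 0
  row 27 [11011]: ((1 OR (NOT 0 AND 1)) AND (0 AND NOT 1)) -> 0
  row 28 [11100]: ((1 OR (NOT 1 AND 1)) AND (1 AND NOT 0)) -> 1
  row 29 [11101]: ((1 OR (NOT 1 AND 1)) AND (1 AND NOT 1)) -> 0
  row 30 [11110]: ((1 OR (NOT 1 AND 1)) AND (1 AND NOT 0)) -> 1
  row 31 [11111]: ((1 OR (NOT 1 AND 1)) AND (1 AND NOT 1)) -> 0
Full result column, 4 rows per line (a,b,c fixed per line; d,e runs 00..11 left to right):
  rows 0-3 [a,b,c=000]: 0000  = hex 0
  rows 4-7 [a,b,c=001]: 0000  = hex 0
  rows 8-11 [a,b,c=010]: 0000  = hex 0
  rows 12-15 [a,b,c=011]: 1010  = hex A
  rows 16-19 [a,b,c=100]: 0000  = hex 0
  rows 20-23 [a,b,c=101]: 0000  = hex 0
  rows 24-27 [a,b,c=110]: 0000  = hex 0
  rows 28-31 [a,b,c=111]: 1010  = hex A
Output column (row 0 .. row 31) = 00000000000010100000000000001010
Output column grouped in 4s = 0000 0000 0000 1010 0000 0000 0000 1010 = 0x000A000A
Convert to decimal digit by digit (value = value*16 + digit):
  0 -> 0
  0*16 + 0 = 0
  0*16 + 0 = 0
  0*16 + 10 (A) = 10
  10*16 + 0 = 160
  160*16 + 0 = 2560
  2560*16 + 0 = 40960
  40960*16 + 10 (A) = 655370
Decimal = 655370

655370


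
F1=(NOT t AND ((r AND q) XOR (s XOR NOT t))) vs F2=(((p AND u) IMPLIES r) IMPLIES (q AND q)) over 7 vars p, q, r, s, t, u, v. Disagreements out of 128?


F1 = (NOT t AND ((r AND q) XOR (s XOR NOT t)))
F2 = (((p AND u) IMPLIES r) IMPLIES (q AND q))
Evaluate both on each of 128 rows (bits = p,q,r,s,t,u,v):
  row 0 [0000000]: F1=1 F2=0 (differ) -> 1
  row 1 [0000001]: F1=1 F2=0 (differ) -> 1
  row 2 [0000010]: F1=1 F2=0 (differ) -> 1
  row 3 [0000011]: F1=1 F2=0 (differ) -> 1
  row 4 [0000100]: F1=0 F2=0 -> 0
  (every remaining row is evaluated the same way; all 128 results are listed next)
Full result column, 8 rows per line (p,q,r,s fixed per line; t,u,v runs 000..111 left to right):
  rows 0-7 [p,q,r,s=0000]: 11110000  (ones: 4)
  rows 8-15 [p,q,r,s=0001]: 00000000  (ones: 0)
  rows 16-23 [p,q,r,s=0010]: 11110000  (ones: 4)
  rows 24-31 [p,q,r,s=0011]: 00000000  (ones: 0)
  rows 32-39 [p,q,r,s=0100]: 00001111  (ones: 4)
  rows 40-47 [p,q,r,s=0101]: 11111111  (ones: 8)
  rows 48-55 [p,q,r,s=0110]: 11111111  (ones: 8)
  rows 56-63 [p,q,r,s=0111]: 00001111  (ones: 4)
  rows 64-71 [p,q,r,s=1000]: 11000011  (ones: 4)
  rows 72-79 [p,q,r,s=1001]: 00110011  (ones: 4)
  rows 80-87 [p,q,r,s=1010]: 11110000  (ones: 4)
  rows 88-95 [p,q,r,s=1011]: 00000000  (ones: 0)
  rows 96-103 [p,q,r,s=1100]: 00001111  (ones: 4)
  rows 104-111 [p,q,r,s=1101]: 11111111  (ones: 8)
  rows 112-119 [p,q,r,s=1110]: 11111111  (ones: 8)
  rows 120-127 [p,q,r,s=1111]: 00001111  (ones: 4)
Disagreements = 4+0+4+0+4+8+8+4+4+4+4+0+4+8+8+4 = 68

68


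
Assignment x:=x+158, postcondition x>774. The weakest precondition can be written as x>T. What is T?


Formula: wp(x:=E, P) = P[E/x] (substitute E for x in postcondition)
Step 1: Postcondition: x>774
Step 2: Substitute x+158 for x: x+158>774
Step 3: Solve for x: x > 774-158 = 616

616


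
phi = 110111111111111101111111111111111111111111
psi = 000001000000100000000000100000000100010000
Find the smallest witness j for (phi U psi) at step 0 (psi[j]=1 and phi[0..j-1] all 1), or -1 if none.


(phi U psi) at 0: need smallest j with psi[j]=1 and phi[i]=1 for all i in [0,j).
Scan from step 0:
  step 0: phi=1, psi=0 -> continue
  step 1: phi=1, psi=0 -> continue
  step 2: phi=0 -> phi-prefix broken from here
  step 5: psi=1 but phi already failed -> not a witness
  step 12: psi=1 but phi already failed -> not a witness
  step 24: psi=1 but phi already failed -> not a witness
  step 33: psi=1 but phi already failed -> not a witness
  step 37: psi=1 but phi already failed -> not a witness
  end of trace: no witness -> -1
Witness step = -1

-1


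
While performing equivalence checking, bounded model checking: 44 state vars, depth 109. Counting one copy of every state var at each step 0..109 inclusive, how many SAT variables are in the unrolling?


BMC unrolls to depth k, creating one copy of each state var for steps 0..k.
Step count = 109 + 1 = 110 (steps 0 through 109)
Vars per step = 44
Total = 44 * 110 = 4840

4840


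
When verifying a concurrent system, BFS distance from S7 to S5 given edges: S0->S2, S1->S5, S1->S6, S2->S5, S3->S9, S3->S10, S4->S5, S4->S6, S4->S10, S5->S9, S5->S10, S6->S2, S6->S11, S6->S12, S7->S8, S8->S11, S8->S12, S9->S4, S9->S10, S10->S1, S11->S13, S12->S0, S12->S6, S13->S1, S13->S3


BFS layer-by-layer from S7:
  dist 0: {S7}
  dist 1: {S8}
  dist 2: {S11, S12}
  dist 3: {S0, S6, S13}
  dist 4: {S1, S2, S3}
  dist 5: {S5, S9, S10}
  -> S5 reached at distance 5
Shortest path length = 5

5


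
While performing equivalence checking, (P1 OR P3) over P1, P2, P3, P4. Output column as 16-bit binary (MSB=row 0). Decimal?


Formula: (P1 OR P3) over P1, P2, P3, P4 (16 rows)
Evaluate each row (bits = P1,P2,P3,P4, MSB first):
  row 0 [0000]: (0 OR 0) -> 0
  row 1 [0001]: (0 OR 0) -> 0
  row 2 [0010]: (0 OR 1) -> 1
  row 3 [0011]: (0 OR 1) -> 1
  row 4 [0100]: (0 OR 0) -> 0
  row 5 [0101]: (0 OR 0) -> 0
  row 6 [0110]: (0 OR 1) -> 1
  row 7 [0111]: (0 OR 1) -> 1
  row 8 [1000]: (1 OR 0) -> 1
  row 9 [1001]: (1 OR 0) -> 1
  row 10 [1010]: (1 OR 1) -> 1
  row 11 [1011]: (1 OR 1) -> 1
  row 12 [1100]: (1 OR 0) -> 1
  row 13 [1101]: (1 OR 0) -> 1
  row 14 [1110]: (1 OR 1) -> 1
  row 15 [1111]: (1 OR 1) -> 1
Full result column, 4 rows per line (P1,P2 fixed per line; P3,P4 runs 00..11 left to right):
  rows 0-3 [P1,P2=00]: 0011  = hex 3
  rows 4-7 [P1,P2=01]: 0011  = hex 3
  rows 8-11 [P1,P2=10]: 1111  = hex F
  rows 12-15 [P1,P2=11]: 1111  = hex F
Output column (row 0 .. row 15) = 0011001111111111
Output column grouped in 4s = 0011 0011 1111 1111 = 0x33FF
Convert to decimal digit by digit (value = value*16 + digit):
  3 -> 3
  3*16 + 3 = 51
  51*16 + 15 (F) = 831
  831*16 + 15 (F) = 13311
Decimal = 13311

13311


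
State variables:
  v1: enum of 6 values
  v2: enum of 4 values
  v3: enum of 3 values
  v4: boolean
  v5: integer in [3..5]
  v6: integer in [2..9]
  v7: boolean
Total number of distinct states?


State space = product of domain sizes of all variables.
Domain sizes:
  v1 (enum of 6 values): 6
  v2 (enum of 4 values): 4
  v3 (enum of 3 values): 3
  v4 (boolean): 2
  v5 (integer in [3..5]): 3
  v6 (integer in [2..9]): 8
  v7 (boolean): 2
Product = 6 * 4 * 3 * 2 * 3 * 8 * 2 = 6912

6912


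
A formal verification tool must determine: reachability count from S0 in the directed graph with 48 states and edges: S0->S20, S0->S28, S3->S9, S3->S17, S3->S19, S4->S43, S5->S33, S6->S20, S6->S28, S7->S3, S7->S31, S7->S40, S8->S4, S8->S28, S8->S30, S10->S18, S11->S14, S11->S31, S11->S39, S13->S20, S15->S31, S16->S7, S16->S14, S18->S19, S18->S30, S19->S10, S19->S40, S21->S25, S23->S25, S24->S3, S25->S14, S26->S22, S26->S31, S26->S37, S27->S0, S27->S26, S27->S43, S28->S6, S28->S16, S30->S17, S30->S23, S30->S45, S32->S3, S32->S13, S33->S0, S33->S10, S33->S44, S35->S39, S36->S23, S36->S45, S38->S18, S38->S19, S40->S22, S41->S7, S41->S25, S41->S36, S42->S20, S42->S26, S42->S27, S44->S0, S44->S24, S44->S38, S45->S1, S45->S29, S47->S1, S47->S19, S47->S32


BFS from S0:
  layer 0: {S0}
  layer 1: {S20, S28}
  layer 2: {S6, S16}
  layer 3: {S7, S14}
  layer 4: {S3, S31, S40}
  layer 5: {S9, S17, S19, S22}
  layer 6: {S10}
  layer 7: {S18}
  layer 8: {S30}
  layer 9: {S23, S45}
  layer 10: {S1, S25, S29}
Reachable set: {S0, S1, S3, S6, S7, S9, S10, S14, S16, S17, S18, S19, S20, S22, S23, S25, S28, S29, S30, S31, S40, S45}
Count = 22

22


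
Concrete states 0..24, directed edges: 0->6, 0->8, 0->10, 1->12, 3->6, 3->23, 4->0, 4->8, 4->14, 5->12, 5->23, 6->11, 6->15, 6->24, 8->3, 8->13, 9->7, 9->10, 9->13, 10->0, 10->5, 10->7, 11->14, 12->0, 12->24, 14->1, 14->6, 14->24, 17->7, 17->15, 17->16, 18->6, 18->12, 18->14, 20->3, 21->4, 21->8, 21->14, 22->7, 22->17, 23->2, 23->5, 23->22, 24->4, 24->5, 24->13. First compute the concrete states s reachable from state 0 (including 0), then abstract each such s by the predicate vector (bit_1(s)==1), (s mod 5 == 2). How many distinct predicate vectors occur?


BFS from 0:
Concrete reachable: {0, 1, 2, 3, 4, 5, 6, 7, 8, 10, 11, 12, 13, 14, 15, 16, 17, 22, 23, 24}
Abstract via predicates (bit_1(s)==1), (s mod 5 == 2):
  (0,0) <- {0, 1, 4, 5, 8, 13, 16, 24}
  (0,1) <- {12, 17}
  (1,0) <- {3, 6, 10, 11, 14, 15, 23}
  (1,1) <- {2, 7, 22}
Distinct abstract states = 4

4


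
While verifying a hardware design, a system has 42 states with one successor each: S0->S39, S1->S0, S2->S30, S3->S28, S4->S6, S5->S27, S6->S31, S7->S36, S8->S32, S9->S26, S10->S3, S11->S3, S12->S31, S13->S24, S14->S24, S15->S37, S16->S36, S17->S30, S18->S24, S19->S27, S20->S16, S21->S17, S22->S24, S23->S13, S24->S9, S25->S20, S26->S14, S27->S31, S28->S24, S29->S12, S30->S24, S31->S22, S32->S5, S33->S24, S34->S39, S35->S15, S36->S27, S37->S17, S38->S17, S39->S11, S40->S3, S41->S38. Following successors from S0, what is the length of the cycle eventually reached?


Trace from S0 until a state repeats:
  S0 -> S39 -> S11 -> S3 -> S28 -> S24 -> S9 -> S26 -> S14 -> S24
S24 first seen at step 5, revisited at step 9.
Cycle length = 9 - 5 = 4

4


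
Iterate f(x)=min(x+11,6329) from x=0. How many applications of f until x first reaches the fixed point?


Step 1: x=0, cap=6329, increment=11
Step 2: x grows by 11 each step until capped at 6329; fixed point is x=6329
Step 3: iterations = ceil(6329/11) = 576

576


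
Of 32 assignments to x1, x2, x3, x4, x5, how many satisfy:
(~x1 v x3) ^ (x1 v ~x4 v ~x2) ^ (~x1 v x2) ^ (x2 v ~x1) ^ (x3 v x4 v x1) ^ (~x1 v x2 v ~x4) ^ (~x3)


CNF with 7 clauses over 5 vars (32 assignments).
An assignment satisfies CNF iff every clause has >=1 true literal.
Check each row (bits = x1,x2,x3,x4,x5; clause T/F shown):
  row 0 [00000]: clauses=TTTTFTT -> 0
  row 1 [00001]: clauses=TTTTFTT -> 0
  row 2 [00010]: clauses=TTTTTTT -> 1
  row 3 [00011]: clauses=TTTTTTT -> 1
  row 4 [00100]: clauses=TTTTTTF -> 0
  row 5 [00101]: clauses=TTTTTTF -> 0
  row 6 [00110]: clauses=TTTTTTF -> 0
  row 7 [00111]: clauses=TTTTTTF -> 0
  row 8 [01000]: clauses=TTTTFTT -> 0
  row 9 [01001]: clauses=TTTTFTT -> 0
  row 10 [01010]: clauses=TFTTTTT -> 0
  row 11 [01011]: clauses=TFTTTTT -> 0
  row 12 [01100]: clauses=TTTTTTF -> 0
  row 13 [01101]: clauses=TTTTTTF -> 0
  row 14 [01110]: clauses=TFTTTTF -> 0
  row 15 [01111]: clauses=TFTTTTF -> 0
  row 16 [10000]: clauses=FTFFTTT -> 0
  row 17 [10001]: clauses=FTFFTTT -> 0
  row 18 [10010]: clauses=FTFFTFT -> 0
  row 19 [10011]: clauses=FTFFTFT -> 0
  row 20 [10100]: clauses=TTFFTTF -> 0
  row 21 [10101]: clauses=TTFFTTF -> 0
  row 22 [10110]: clauses=TTFFTFF -> 0
  row 23 [10111]: clauses=TTFFTFF -> 0
  row 24 [11000]: clauses=FTTTTTT -> 0
  row 25 [11001]: clauses=FTTTTTT -> 0
  row 26 [11010]: clauses=FTTTTTT -> 0
  row 27 [11011]: clauses=FTTTTTT -> 0
  row 28 [11100]: clauses=TTTTTTF -> 0
  row 29 [11101]: clauses=TTTTTTF -> 0
  row 30 [11110]: clauses=TTTTTTF -> 0
  row 31 [11111]: clauses=TTTTTTF -> 0
Full result column, 8 rows per line (x1,x2 fixed per line; x3,x4,x5 runs 000..111 left to right):
  rows 0-7 [x1,x2=00]: 00110000  (ones: 2)
  rows 8-15 [x1,x2=01]: 00000000  (ones: 0)
  rows 16-23 [x1,x2=10]: 00000000  (ones: 0)
  rows 24-31 [x1,x2=11]: 00000000  (ones: 0)
Satisfying assignments = 2+0+0+0 = 2

2


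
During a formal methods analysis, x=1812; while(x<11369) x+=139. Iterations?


Step 1: x goes from 1812 toward 11369 by 139; the body runs while x<11369, so iterations = ceil((bound-start)/step)
Step 2: Distance=9557
Step 3: ceil(9557/139)=69

69


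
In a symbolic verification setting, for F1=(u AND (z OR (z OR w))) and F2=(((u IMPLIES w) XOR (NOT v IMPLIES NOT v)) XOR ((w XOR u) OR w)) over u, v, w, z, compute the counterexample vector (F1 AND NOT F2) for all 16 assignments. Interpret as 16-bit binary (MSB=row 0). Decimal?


F1 = (u AND (z OR (z OR w)))
F2 = (((u IMPLIES w) XOR (NOT v IMPLIES NOT v)) XOR ((w XOR u) OR w))
Counterexample to F1=>F2 is where F1=1 and F2=0.
Evaluate each row (bits = u,v,w,z, MSB first):
  row 0 [0000]: F1=0 F2=0 -> F1&~F2 -> 0
  row 1 [0001]: F1=0 F2=0 -> F1&~F2 -> 0
  row 2 [0010]: F1=0 F2=1 -> F1&~F2 -> 0
  row 3 [0011]: F1=0 F2=1 -> F1&~F2 -> 0
  row 4 [0100]: F1=0 F2=0 -> F1&~F2 -> 0
  row 5 [0101]: F1=0 F2=0 -> F1&~F2 -> 0
  row 6 [0110]: F1=0 F2=1 -> F1&~F2 -> 0
  row 7 [0111]: F1=0 F2=1 -> F1&~F2 -> 0
  row 8 [1000]: F1=0 F2=0 -> F1&~F2 -> 0
  row 9 [1001]: F1=1 F2=0 -> F1&~F2 -> 1
  row 10 [1010]: F1=1 F2=1 -> F1&~F2 -> 0
  row 11 [1011]: F1=1 F2=1 -> F1&~F2 -> 0
  row 12 [1100]: F1=0 F2=0 -> F1&~F2 -> 0
  row 13 [1101]: F1=1 F2=0 -> F1&~F2 -> 1
  row 14 [1110]: F1=1 F2=1 -> F1&~F2 -> 0
  row 15 [1111]: F1=1 F2=1 -> F1&~F2 -> 0
Full result column, 4 rows per line (u,v fixed per line; w,z runs 00..11 left to right):
  rows 0-3 [u,v=00]: 0000  = hex 0
  rows 4-7 [u,v=01]: 0000  = hex 0
  rows 8-11 [u,v=10]: 0100  = hex 4
  rows 12-15 [u,v=11]: 0100  = hex 4
Counterexample vector (row 0 .. row 15) = 0000000001000100
Output column grouped in 4s = 0000 0000 0100 0100 = 0x0044
Convert to decimal digit by digit (value = value*16 + digit):
  0 -> 0
  0*16 + 0 = 0
  0*16 + 4 = 4
  4*16 + 4 = 68
Decimal = 68

68


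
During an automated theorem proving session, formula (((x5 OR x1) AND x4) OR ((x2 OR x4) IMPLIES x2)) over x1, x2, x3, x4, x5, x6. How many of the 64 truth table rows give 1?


Formula: (((x5 OR x1) AND x4) OR ((x2 OR x4) IMPLIES x2)) over 6 vars (64 rows)
Evaluate each row (x1, x2, x3, x4, x5, x6 as bits, MSB first):
  row 0 [000000]: (((0 OR 0) AND 0) OR ((0 OR 0) IMPLIES 0)) -> 1
  row 1 [000001]: (((0 OR 0) AND 0) OR ((0 OR 0) IMPLIES 0)) -> 1
  row 2 [000010]: (((1 OR 0) AND 0) OR ((0 OR 0) IMPLIES 0)) -> 1
  row 3 [000011]: (((1 OR 0) AND 0) OR ((0 OR 0) IMPLIES 0)) -> 1
  row 4 [000100]: (((0 OR 0) AND 1) OR ((0 OR 1) IMPLIES 0)) -> 0
  (every remaining row is evaluated the same way; all 64 results are listed next)
Full result column, 8 rows per line (x1,x2,x3 fixed per line; x4,x5,x6 runs 000..111 left to right):
  rows 0-7 [x1,x2,x3=000]: 11110011  (ones: 6)
  rows 8-15 [x1,x2,x3=001]: 11110011  (ones: 6)
  rows 16-23 [x1,x2,x3=010]: 11111111  (ones: 8)
  rows 24-31 [x1,x2,x3=011]: 11111111  (ones: 8)
  rows 32-39 [x1,x2,x3=100]: 11111111  (ones: 8)
  rows 40-47 [x1,x2,x3=101]: 11111111  (ones: 8)
  rows 48-55 [x1,x2,x3=110]: 11111111  (ones: 8)
  rows 56-63 [x1,x2,x3=111]: 11111111  (ones: 8)
Count of 1-rows = 6+6+8+8+8+8+8+8 = 60

60


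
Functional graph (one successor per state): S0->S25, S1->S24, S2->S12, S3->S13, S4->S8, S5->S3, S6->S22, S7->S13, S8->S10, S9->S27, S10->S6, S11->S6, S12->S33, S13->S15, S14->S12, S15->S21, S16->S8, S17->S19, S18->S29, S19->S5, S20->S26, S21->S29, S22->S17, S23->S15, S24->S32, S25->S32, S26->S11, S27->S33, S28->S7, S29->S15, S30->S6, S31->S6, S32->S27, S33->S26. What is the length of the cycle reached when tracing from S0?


Trace from S0 until a state repeats:
  S0 -> S25 -> S32 -> S27 -> S33 -> S26 -> S11 -> S6 -> S22 -> S17 -> S19 -> S5 -> S3 -> S13 -> S15 -> S21 -> S29 -> S15
S15 first seen at step 14, revisited at step 17.
Cycle length = 17 - 14 = 3

3


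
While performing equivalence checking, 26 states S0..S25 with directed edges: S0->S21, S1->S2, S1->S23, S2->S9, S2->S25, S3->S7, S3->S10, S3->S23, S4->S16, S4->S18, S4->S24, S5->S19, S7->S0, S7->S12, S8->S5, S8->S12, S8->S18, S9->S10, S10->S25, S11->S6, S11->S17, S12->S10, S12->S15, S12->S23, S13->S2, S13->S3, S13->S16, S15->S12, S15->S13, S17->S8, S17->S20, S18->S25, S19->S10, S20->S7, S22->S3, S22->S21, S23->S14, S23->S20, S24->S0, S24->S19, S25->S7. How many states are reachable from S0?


BFS from S0:
  layer 0: {S0}
  layer 1: {S21}
Reachable set: {S0, S21}
Count = 2

2


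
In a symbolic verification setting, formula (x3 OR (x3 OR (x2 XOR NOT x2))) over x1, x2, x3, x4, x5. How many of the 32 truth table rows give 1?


Formula: (x3 OR (x3 OR (x2 XOR NOT x2))) over 5 vars (32 rows)
Evaluate each row (x1, x2, x3, x4, x5 as bits, MSB first):
  row 0 [00000]: (0 OR (0 OR (0 XOR NOT 0))) -> 1
  row 1 [00001]: (0 OR (0 OR (0 XOR NOT 0))) -> 1
  row 2 [00010]: (0 OR (0 OR (0 XOR NOT 0))) -> 1
  row 3 [00011]: (0 OR (0 OR (0 XOR NOT 0))) -> 1
  row 4 [00100]: (1 OR (1 OR (0 XOR NOT 0))) -> 1
  row 5 [00101]: (1 OR (1 OR (0 XOR NOT 0))) -> 1
  row 6 [00110]: (1 OR (1 OR (0 XOR NOT 0))) -> 1
  row 7 [00111]: (1 OR (1 OR (0 XOR NOT 0))) -> 1
  row 8 [01000]: (0 OR (0 OR (1 XOR NOT 1))) -> 1
  row 9 [01001]: (0 OR (0 OR (1 XOR NOT 1))) -> 1
  row 10 [01010]: (0 OR (0 OR (1 XOR NOT 1))) -> 1
  row 11 [01011]: (0 OR (0 OR (1 XOR NOT 1))) -> 1
  row 12 [01100]: (1 OR (1 OR (1 XOR NOT 1))) -> 1
  row 13 [01101]: (1 OR (1 OR (1 XOR NOT 1))) -> 1
  row 14 [01110]: (1 OR (1 OR (1 XOR NOT 1))) -> 1
  row 15 [01111]: (1 OR (1 OR (1 XOR NOT 1))) -> 1
  row 16 [10000]: (0 OR (0 OR (0 XOR NOT 0))) -> 1
  row 17 [10001]: (0 OR (0 OR (0 XOR NOT 0))) -> 1
  row 18 [10010]: (0 OR (0 OR (0 XOR NOT 0))) -> 1
  row 19 [10011]: (0 OR (0 OR (0 XOR NOT 0))) -> 1
  row 20 [10100]: (1 OR (1 OR (0 XOR NOT 0))) -> 1
  row 21 [10101]: (1 OR (1 OR (0 XOR NOT 0))) -> 1
  row 22 [10110]: (1 OR (1 OR (0 XOR NOT 0))) -> 1
  row 23 [10111]: (1 OR (1 OR (0 XOR NOT 0))) -> 1
  row 24 [11000]: (0 OR (0 OR (1 XOR NOT 1))) -> 1
  row 25 [11001]: (0 OR (0 OR (1 XOR NOT 1))) -> 1
  row 26 [11010]: (0 OR (0 OR (1 XOR NOT 1))) -> 1
  row 27 [11011]: (0 OR (0 OR (1 XOR NOT 1))) -> 1
  row 28 [11100]: (1 OR (1 OR (1 XOR NOT 1))) -> 1
  row 29 [11101]: (1 OR (1 OR (1 XOR NOT 1))) -> 1
  row 30 [11110]: (1 OR (1 OR (1 XOR NOT 1))) -> 1
  row 31 [11111]: (1 OR (1 OR (1 XOR NOT 1))) -> 1
Full result column, 8 rows per line (x1,x2 fixed per line; x3,x4,x5 runs 000..111 left to right):
  rows 0-7 [x1,x2=00]: 11111111  (ones: 8)
  rows 8-15 [x1,x2=01]: 11111111  (ones: 8)
  rows 16-23 [x1,x2=10]: 11111111  (ones: 8)
  rows 24-31 [x1,x2=11]: 11111111  (ones: 8)
Count of 1-rows = 8+8+8+8 = 32

32


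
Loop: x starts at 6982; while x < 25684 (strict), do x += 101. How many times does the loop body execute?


Step 1: x goes from 6982 toward 25684 by 101; the body runs while x<25684, so iterations = ceil((bound-start)/step)
Step 2: Distance=18702
Step 3: ceil(18702/101)=186

186


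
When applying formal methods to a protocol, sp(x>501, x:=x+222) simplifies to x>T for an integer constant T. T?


Formula: sp(P, x:=E) = exists old_x. (x = E[old_x/x]) AND P[old_x/x] (old_x is the value of x before the assignment; eliminate old_x by solving x = E[old_x/x] for old_x)
Step 1: Precondition P: x>501, i.e. old_x > 501
Step 2: Assignment gives x = old_x + 222, so old_x = x - 222
Step 3: Substitute into P: x - 222 > 501
Step 4: Simplify: x > 501+222 = 723

723


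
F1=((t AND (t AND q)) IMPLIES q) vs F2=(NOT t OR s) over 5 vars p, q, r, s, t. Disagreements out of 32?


F1 = ((t AND (t AND q)) IMPLIES q)
F2 = (NOT t OR s)
Evaluate both on each of 32 rows (bits = p,q,r,s,t):
  row 0 [00000]: F1=1 F2=1 -> 0
  row 1 [00001]: F1=1 F2=0 (differ) -> 1
  row 2 [00010]: F1=1 F2=1 -> 0
  row 3 [00011]: F1=1 F2=1 -> 0
  row 4 [00100]: F1=1 F2=1 -> 0
  row 5 [00101]: F1=1 F2=0 (differ) -> 1
  row 6 [00110]: F1=1 F2=1 -> 0
  row 7 [00111]: F1=1 F2=1 -> 0
  row 8 [01000]: F1=1 F2=1 -> 0
  row 9 [01001]: F1=1 F2=0 (differ) -> 1
  row 10 [01010]: F1=1 F2=1 -> 0
  row 11 [01011]: F1=1 F2=1 -> 0
  row 12 [01100]: F1=1 F2=1 -> 0
  row 13 [01101]: F1=1 F2=0 (differ) -> 1
  row 14 [01110]: F1=1 F2=1 -> 0
  row 15 [01111]: F1=1 F2=1 -> 0
  row 16 [10000]: F1=1 F2=1 -> 0
  row 17 [10001]: F1=1 F2=0 (differ) -> 1
  row 18 [10010]: F1=1 F2=1 -> 0
  row 19 [10011]: F1=1 F2=1 -> 0
  row 20 [10100]: F1=1 F2=1 -> 0
  row 21 [10101]: F1=1 F2=0 (differ) -> 1
  row 22 [10110]: F1=1 F2=1 -> 0
  row 23 [10111]: F1=1 F2=1 -> 0
  row 24 [11000]: F1=1 F2=1 -> 0
  row 25 [11001]: F1=1 F2=0 (differ) -> 1
  row 26 [11010]: F1=1 F2=1 -> 0
  row 27 [11011]: F1=1 F2=1 -> 0
  row 28 [11100]: F1=1 F2=1 -> 0
  row 29 [11101]: F1=1 F2=0 (differ) -> 1
  row 30 [11110]: F1=1 F2=1 -> 0
  row 31 [11111]: F1=1 F2=1 -> 0
Full result column, 8 rows per line (p,q fixed per line; r,s,t runs 000..111 left to right):
  rows 0-7 [p,q=00]: 01000100  (ones: 2)
  rows 8-15 [p,q=01]: 01000100  (ones: 2)
  rows 16-23 [p,q=10]: 01000100  (ones: 2)
  rows 24-31 [p,q=11]: 01000100  (ones: 2)
Disagreements = 2+2+2+2 = 8

8
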